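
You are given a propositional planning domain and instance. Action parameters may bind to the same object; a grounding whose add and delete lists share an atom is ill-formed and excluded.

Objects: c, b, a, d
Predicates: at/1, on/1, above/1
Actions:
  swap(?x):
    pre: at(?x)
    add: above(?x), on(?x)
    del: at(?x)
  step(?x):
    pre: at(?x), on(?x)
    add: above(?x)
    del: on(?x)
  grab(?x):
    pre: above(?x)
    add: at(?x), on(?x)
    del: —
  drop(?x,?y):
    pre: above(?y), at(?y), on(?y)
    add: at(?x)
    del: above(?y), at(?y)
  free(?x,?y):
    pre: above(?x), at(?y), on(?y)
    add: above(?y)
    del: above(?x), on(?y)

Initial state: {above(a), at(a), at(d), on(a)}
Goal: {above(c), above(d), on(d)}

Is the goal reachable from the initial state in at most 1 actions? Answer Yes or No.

No

1. swap(d)  →  {above(a), above(d), at(a), on(a), on(d)}
2. drop(c,a)  →  {above(d), at(c), on(a), on(d)}
3. swap(c)  →  {above(c), above(d), on(a), on(c), on(d)}
optimal plan length = 3; 3 > 1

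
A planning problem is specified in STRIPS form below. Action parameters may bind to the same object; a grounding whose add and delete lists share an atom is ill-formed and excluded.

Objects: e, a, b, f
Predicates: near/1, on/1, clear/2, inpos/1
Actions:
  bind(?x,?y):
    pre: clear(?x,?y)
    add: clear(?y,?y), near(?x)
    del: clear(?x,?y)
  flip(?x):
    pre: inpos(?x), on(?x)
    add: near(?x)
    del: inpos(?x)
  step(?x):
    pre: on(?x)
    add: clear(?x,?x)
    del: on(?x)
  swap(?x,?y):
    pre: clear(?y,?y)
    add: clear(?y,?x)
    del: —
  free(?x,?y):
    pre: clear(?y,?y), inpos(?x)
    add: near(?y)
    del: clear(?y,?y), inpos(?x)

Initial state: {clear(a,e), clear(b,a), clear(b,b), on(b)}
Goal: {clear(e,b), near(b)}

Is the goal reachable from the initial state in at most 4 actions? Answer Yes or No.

1. bind(a,e)  →  {clear(b,a), clear(b,b), clear(e,e), near(a), on(b)}
2. bind(b,a)  →  {clear(a,a), clear(b,b), clear(e,e), near(a), near(b), on(b)}
3. swap(b,e)  →  {clear(a,a), clear(b,b), clear(e,b), clear(e,e), near(a), near(b), on(b)}
optimal plan length = 3; 3 ≤ 4

Yes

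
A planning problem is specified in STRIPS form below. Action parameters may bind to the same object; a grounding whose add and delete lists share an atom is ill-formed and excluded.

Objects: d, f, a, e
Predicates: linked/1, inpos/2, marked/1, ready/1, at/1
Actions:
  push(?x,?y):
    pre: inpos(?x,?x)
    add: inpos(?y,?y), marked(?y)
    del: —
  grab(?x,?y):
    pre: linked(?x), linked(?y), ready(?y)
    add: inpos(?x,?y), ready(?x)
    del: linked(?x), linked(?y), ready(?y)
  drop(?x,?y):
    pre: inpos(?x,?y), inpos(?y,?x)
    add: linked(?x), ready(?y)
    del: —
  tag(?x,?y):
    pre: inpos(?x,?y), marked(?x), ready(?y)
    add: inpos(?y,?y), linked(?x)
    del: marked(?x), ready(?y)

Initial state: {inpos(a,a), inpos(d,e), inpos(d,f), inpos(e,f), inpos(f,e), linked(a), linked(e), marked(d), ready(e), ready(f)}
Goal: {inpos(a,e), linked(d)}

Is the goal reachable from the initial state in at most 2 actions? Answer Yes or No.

1. grab(a,e)  →  {inpos(a,a), inpos(a,e), inpos(d,e), inpos(d,f), inpos(e,f), inpos(f,e), marked(d), ready(a), ready(f)}
2. tag(d,f)  →  {inpos(a,a), inpos(a,e), inpos(d,e), inpos(d,f), inpos(e,f), inpos(f,e), inpos(f,f), linked(d), ready(a)}
optimal plan length = 2; 2 ≤ 2

Yes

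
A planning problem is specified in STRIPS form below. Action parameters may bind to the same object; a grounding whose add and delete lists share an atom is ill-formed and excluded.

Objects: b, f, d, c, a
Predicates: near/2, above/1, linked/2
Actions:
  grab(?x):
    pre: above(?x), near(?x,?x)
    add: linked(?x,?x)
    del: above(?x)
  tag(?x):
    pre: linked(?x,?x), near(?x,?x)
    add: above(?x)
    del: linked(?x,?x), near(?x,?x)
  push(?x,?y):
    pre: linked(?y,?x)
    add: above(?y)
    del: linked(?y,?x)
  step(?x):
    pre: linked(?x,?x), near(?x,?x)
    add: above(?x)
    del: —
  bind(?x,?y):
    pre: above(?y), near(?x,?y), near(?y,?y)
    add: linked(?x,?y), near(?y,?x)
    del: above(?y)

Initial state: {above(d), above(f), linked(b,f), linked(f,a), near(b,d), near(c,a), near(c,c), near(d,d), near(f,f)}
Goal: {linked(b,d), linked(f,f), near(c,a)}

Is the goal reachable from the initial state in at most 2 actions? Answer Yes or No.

Yes

1. grab(f)  →  {above(d), linked(b,f), linked(f,a), linked(f,f), near(b,d), near(c,a), near(c,c), near(d,d), near(f,f)}
2. bind(b,d)  →  {linked(b,d), linked(b,f), linked(f,a), linked(f,f), near(b,d), near(c,a), near(c,c), near(d,b), near(d,d), near(f,f)}
optimal plan length = 2; 2 ≤ 2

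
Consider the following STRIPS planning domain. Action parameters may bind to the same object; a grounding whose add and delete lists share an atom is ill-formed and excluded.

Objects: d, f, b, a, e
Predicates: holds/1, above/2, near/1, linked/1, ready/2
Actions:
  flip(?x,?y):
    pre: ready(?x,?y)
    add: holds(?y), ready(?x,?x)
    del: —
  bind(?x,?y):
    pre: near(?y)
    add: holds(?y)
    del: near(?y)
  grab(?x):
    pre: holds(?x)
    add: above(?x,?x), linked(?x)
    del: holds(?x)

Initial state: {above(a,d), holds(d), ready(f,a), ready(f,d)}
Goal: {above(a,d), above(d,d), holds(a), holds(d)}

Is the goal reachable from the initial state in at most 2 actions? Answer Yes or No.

No

1. flip(f,a)  →  {above(a,d), holds(a), holds(d), ready(f,a), ready(f,d), ready(f,f)}
2. grab(d)  →  {above(a,d), above(d,d), holds(a), linked(d), ready(f,a), ready(f,d), ready(f,f)}
3. flip(f,d)  →  {above(a,d), above(d,d), holds(a), holds(d), linked(d), ready(f,a), ready(f,d), ready(f,f)}
optimal plan length = 3; 3 > 2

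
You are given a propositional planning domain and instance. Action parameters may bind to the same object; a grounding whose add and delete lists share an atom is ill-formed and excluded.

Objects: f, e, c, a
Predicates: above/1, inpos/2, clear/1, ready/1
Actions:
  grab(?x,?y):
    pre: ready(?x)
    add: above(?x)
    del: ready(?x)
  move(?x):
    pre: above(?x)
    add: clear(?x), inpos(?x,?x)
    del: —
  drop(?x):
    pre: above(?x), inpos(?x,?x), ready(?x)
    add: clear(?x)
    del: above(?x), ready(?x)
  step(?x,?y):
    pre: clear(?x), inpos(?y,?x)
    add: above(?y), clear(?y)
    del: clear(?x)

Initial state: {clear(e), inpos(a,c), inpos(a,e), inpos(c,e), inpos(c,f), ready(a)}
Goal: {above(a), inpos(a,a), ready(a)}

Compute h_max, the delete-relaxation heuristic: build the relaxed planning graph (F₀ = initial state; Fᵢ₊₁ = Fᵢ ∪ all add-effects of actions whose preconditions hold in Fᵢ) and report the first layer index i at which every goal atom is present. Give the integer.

2

F0 = init (6 atoms)
F1 = F0 ∪ {above(a), above(c), clear(a), clear(c)}  (10 atoms)
F2 = F1 ∪ {inpos(a,a), inpos(c,c)}  (12 atoms)
goal ⊆ F2  ⇒  h_max = 2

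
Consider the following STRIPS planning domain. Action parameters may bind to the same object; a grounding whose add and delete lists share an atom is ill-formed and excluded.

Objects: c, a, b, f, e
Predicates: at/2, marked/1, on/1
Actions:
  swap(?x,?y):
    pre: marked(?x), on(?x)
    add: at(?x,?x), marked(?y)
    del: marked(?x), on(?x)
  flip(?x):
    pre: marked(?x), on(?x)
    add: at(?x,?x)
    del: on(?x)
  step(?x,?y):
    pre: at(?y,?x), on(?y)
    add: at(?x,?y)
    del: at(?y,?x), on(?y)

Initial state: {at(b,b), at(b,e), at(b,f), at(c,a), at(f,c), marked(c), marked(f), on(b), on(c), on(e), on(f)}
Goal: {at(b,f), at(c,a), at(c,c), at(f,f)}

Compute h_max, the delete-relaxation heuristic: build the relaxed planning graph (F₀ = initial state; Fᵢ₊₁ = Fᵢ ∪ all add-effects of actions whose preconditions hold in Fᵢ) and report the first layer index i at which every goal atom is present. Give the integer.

1

F0 = init (11 atoms)
F1 = F0 ∪ {at(a,c), at(c,c), at(c,f), at(e,b), at(f,b), at(f,f), marked(a), marked(b), marked(e)}  (20 atoms)
goal ⊆ F1  ⇒  h_max = 1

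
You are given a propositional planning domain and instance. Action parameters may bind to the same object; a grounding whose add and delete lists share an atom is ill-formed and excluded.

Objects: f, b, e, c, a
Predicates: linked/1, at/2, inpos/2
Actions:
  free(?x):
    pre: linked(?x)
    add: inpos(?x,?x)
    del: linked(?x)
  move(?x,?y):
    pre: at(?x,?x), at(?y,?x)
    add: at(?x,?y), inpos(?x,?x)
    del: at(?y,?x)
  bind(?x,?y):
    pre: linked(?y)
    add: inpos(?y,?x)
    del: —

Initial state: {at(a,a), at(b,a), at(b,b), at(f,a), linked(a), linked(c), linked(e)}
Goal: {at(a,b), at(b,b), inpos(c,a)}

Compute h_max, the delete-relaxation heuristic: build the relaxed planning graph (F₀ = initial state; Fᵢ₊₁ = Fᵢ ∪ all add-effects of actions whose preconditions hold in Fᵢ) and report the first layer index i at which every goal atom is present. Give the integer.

F0 = init (7 atoms)
F1 = F0 ∪ {at(a,b), at(a,f), inpos(a,a), inpos(a,b), inpos(a,c), inpos(a,e), inpos(a,f), inpos(c,a), inpos(c,b), inpos(c,c), inpos(c,e), inpos(c,f), inpos(e,a), inpos(e,b), inpos(e,c), inpos(e,e), inpos(e,f)}  (24 atoms)
goal ⊆ F1  ⇒  h_max = 1

1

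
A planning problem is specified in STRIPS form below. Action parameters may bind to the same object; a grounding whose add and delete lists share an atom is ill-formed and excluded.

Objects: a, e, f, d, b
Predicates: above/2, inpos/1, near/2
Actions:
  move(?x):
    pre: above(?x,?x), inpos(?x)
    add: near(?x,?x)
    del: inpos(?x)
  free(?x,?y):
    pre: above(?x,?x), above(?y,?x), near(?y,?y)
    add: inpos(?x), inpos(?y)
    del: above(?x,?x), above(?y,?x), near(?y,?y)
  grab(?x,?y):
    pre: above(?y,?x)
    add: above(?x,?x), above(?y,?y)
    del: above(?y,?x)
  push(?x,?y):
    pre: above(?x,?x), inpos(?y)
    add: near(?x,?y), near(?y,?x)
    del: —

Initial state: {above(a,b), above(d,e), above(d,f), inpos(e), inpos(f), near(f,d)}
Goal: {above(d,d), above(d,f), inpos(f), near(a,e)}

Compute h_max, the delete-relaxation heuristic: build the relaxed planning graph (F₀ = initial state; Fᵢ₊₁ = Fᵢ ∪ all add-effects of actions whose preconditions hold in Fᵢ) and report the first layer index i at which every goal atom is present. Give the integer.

2

F0 = init (6 atoms)
F1 = F0 ∪ {above(a,a), above(b,b), above(d,d), above(e,e), above(f,f)}  (11 atoms)
F2 = F1 ∪ {near(a,e), near(a,f), near(b,e), near(b,f), near(d,e), near(d,f), near(e,a), near(e,b), near(e,d), near(e,e), near(e,f), near(f,a), near(f,b), near(f,e), near(f,f)}  (26 atoms)
goal ⊆ F2  ⇒  h_max = 2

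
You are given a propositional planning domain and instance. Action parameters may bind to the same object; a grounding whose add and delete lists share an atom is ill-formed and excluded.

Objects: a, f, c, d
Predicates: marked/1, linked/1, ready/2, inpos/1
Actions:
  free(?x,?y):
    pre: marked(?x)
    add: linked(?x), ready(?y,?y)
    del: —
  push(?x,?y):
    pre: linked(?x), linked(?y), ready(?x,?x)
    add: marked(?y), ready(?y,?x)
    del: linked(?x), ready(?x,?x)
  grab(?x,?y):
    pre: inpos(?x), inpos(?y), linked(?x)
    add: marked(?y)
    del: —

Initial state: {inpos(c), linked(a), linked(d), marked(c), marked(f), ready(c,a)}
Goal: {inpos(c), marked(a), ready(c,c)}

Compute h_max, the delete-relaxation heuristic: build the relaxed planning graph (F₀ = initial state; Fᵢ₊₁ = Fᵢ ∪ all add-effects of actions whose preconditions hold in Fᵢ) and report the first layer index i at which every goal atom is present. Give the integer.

F0 = init (6 atoms)
F1 = F0 ∪ {linked(c), linked(f), ready(a,a), ready(c,c), ready(d,d), ready(f,f)}  (12 atoms)
F2 = F1 ∪ {marked(a), marked(d), ready(a,c), ready(a,d), ready(a,f), ready(c,d), ready(c,f), ready(d,a), ready(d,c), ready(d,f), ready(f,a), ready(f,c), ready(f,d)}  (25 atoms)
goal ⊆ F2  ⇒  h_max = 2

2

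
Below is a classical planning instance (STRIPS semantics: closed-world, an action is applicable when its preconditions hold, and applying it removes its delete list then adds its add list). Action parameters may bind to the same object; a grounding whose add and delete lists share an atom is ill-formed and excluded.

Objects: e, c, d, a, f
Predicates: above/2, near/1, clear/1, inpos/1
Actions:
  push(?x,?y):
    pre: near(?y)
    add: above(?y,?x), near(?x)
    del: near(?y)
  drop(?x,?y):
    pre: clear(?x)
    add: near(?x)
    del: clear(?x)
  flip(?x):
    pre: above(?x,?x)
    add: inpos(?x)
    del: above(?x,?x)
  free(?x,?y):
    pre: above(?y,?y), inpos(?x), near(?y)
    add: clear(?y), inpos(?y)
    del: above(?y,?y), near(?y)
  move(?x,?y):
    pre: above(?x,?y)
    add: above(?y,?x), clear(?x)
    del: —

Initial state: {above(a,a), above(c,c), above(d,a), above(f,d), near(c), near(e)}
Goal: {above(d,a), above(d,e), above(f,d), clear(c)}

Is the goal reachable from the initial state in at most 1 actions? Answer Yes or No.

No

1. push(d,e)  →  {above(a,a), above(c,c), above(d,a), above(e,d), above(f,d), near(c), near(d)}
2. push(e,d)  →  {above(a,a), above(c,c), above(d,a), above(d,e), above(e,d), above(f,d), near(c), near(e)}
3. move(c,c)  →  {above(a,a), above(c,c), above(d,a), above(d,e), above(e,d), above(f,d), clear(c), near(c), near(e)}
optimal plan length = 3; 3 > 1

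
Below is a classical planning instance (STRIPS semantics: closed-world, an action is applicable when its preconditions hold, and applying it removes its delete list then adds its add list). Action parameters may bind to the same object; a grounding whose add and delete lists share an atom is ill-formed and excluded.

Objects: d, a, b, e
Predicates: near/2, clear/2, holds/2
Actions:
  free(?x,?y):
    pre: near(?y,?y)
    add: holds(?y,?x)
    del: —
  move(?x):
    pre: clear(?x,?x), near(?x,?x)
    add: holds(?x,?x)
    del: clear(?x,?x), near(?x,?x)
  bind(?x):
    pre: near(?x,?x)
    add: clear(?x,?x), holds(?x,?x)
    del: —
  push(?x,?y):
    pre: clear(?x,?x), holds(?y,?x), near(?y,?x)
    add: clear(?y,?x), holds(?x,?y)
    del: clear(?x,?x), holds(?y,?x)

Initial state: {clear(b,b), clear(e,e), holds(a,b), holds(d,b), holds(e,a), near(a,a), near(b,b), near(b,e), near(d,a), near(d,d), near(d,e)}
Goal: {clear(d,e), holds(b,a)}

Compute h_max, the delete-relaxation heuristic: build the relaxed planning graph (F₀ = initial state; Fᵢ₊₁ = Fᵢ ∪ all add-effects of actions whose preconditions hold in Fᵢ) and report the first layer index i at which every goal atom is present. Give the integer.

F0 = init (11 atoms)
F1 = F0 ∪ {clear(a,a), clear(d,d), holds(a,a), holds(a,d), holds(a,e), holds(b,a), holds(b,b), holds(b,d), holds(b,e), holds(d,a), holds(d,d), holds(d,e)}  (23 atoms)
F2 = F1 ∪ {clear(b,e), clear(d,a), clear(d,e), holds(e,b), holds(e,d)}  (28 atoms)
goal ⊆ F2  ⇒  h_max = 2

2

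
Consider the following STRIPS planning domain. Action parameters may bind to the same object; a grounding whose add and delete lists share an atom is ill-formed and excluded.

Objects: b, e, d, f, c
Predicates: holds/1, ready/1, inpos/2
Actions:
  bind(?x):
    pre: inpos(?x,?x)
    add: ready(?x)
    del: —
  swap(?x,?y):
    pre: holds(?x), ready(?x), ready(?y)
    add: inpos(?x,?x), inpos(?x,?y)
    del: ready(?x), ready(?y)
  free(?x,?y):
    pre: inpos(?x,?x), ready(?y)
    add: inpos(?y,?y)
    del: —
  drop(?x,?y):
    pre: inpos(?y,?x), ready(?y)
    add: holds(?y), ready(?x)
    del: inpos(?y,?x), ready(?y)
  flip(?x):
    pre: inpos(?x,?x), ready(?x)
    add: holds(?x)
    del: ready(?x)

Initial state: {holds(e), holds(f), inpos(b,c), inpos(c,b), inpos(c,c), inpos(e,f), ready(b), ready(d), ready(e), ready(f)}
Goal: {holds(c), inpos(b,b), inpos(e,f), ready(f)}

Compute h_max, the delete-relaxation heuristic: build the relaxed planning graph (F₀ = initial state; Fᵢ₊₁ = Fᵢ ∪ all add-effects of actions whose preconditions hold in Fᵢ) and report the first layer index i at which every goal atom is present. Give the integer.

2

F0 = init (10 atoms)
F1 = F0 ∪ {holds(b), inpos(b,b), inpos(d,d), inpos(e,b), inpos(e,d), inpos(e,e), inpos(f,b), inpos(f,d), inpos(f,e), inpos(f,f), ready(c)}  (21 atoms)
F2 = F1 ∪ {holds(c), holds(d), inpos(b,d), inpos(b,e), inpos(b,f), inpos(e,c), inpos(f,c)}  (28 atoms)
goal ⊆ F2  ⇒  h_max = 2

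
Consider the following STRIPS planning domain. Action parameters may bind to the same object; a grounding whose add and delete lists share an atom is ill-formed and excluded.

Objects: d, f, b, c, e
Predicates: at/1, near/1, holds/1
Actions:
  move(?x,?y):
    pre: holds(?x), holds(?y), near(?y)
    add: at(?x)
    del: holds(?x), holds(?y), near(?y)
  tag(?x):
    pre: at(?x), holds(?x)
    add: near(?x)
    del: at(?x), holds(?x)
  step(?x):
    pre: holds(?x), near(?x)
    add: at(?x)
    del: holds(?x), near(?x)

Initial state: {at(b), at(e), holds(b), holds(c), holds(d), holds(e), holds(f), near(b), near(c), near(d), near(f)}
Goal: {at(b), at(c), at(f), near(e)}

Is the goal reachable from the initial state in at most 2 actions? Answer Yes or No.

1. move(f,d)  →  {at(b), at(e), at(f), holds(b), holds(c), holds(e), near(b), near(c), near(f)}
2. move(c,b)  →  {at(b), at(c), at(e), at(f), holds(e), near(c), near(f)}
3. tag(e)  →  {at(b), at(c), at(f), near(c), near(e), near(f)}
optimal plan length = 3; 3 > 2

No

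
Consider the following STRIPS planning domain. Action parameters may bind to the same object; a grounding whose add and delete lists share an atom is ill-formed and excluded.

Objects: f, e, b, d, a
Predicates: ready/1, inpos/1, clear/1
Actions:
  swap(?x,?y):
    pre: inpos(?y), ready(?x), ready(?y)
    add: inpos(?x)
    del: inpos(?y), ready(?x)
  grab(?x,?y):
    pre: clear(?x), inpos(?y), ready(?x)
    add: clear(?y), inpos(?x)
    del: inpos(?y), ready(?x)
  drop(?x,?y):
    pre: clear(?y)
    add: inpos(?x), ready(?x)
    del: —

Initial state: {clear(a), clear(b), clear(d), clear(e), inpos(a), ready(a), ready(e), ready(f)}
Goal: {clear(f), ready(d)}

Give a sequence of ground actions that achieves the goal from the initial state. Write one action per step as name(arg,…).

swap(f,a); grab(e,f); drop(d,f)

1. swap(f,a)  →  {clear(a), clear(b), clear(d), clear(e), inpos(f), ready(a), ready(e)}
2. grab(e,f)  →  {clear(a), clear(b), clear(d), clear(e), clear(f), inpos(e), ready(a)}
3. drop(d,f)  →  {clear(a), clear(b), clear(d), clear(e), clear(f), inpos(d), inpos(e), ready(a), ready(d)}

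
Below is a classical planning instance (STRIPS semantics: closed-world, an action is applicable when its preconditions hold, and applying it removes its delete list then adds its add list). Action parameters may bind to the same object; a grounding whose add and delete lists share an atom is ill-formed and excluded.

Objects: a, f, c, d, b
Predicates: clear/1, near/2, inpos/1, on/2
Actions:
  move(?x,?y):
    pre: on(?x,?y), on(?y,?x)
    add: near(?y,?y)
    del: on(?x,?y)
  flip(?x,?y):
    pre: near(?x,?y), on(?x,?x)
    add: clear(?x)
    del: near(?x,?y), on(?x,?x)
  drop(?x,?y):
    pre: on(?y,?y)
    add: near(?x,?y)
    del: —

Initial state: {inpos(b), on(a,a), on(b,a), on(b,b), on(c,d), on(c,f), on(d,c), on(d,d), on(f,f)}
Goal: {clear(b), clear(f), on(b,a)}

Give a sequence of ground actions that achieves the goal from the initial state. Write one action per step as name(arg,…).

drop(f,a); flip(f,a); drop(b,a); flip(b,a)

1. drop(f,a)  →  {inpos(b), near(f,a), on(a,a), on(b,a), on(b,b), on(c,d), on(c,f), on(d,c), on(d,d), on(f,f)}
2. flip(f,a)  →  {clear(f), inpos(b), on(a,a), on(b,a), on(b,b), on(c,d), on(c,f), on(d,c), on(d,d)}
3. drop(b,a)  →  {clear(f), inpos(b), near(b,a), on(a,a), on(b,a), on(b,b), on(c,d), on(c,f), on(d,c), on(d,d)}
4. flip(b,a)  →  {clear(b), clear(f), inpos(b), on(a,a), on(b,a), on(c,d), on(c,f), on(d,c), on(d,d)}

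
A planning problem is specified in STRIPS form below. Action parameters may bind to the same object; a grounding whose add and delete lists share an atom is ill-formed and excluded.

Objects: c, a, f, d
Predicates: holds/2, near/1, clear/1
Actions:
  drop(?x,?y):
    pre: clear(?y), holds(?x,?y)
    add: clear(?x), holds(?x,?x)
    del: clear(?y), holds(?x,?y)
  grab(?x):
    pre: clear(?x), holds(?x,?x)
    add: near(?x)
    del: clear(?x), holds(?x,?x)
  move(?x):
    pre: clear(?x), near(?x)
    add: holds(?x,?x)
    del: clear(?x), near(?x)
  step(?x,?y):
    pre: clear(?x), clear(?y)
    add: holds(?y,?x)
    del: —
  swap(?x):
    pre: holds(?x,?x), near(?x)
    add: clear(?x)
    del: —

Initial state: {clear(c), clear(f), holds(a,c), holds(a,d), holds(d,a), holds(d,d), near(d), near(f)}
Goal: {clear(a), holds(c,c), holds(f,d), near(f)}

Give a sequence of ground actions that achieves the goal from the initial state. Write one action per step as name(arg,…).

1. step(c,c)  →  {clear(c), clear(f), holds(a,c), holds(a,d), holds(c,c), holds(d,a), holds(d,d), near(d), near(f)}
2. drop(a,c)  →  {clear(a), clear(f), holds(a,a), holds(a,d), holds(c,c), holds(d,a), holds(d,d), near(d), near(f)}
3. swap(d)  →  {clear(a), clear(d), clear(f), holds(a,a), holds(a,d), holds(c,c), holds(d,a), holds(d,d), near(d), near(f)}
4. step(d,f)  →  {clear(a), clear(d), clear(f), holds(a,a), holds(a,d), holds(c,c), holds(d,a), holds(d,d), holds(f,d), near(d), near(f)}

step(c,c); drop(a,c); swap(d); step(d,f)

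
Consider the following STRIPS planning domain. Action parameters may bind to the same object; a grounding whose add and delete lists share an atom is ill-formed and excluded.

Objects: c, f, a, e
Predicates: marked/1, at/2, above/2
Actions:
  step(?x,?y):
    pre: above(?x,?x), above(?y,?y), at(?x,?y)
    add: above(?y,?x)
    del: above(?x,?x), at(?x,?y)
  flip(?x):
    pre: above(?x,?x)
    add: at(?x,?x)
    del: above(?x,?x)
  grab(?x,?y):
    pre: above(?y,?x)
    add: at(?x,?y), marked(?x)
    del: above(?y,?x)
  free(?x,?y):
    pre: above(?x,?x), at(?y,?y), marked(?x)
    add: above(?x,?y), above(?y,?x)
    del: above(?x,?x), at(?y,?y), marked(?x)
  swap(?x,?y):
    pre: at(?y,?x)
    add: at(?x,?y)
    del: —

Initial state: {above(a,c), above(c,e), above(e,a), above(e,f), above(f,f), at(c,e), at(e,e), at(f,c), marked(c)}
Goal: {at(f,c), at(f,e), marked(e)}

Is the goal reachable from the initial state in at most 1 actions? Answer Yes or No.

1. grab(f,e)  →  {above(a,c), above(c,e), above(e,a), above(f,f), at(c,e), at(e,e), at(f,c), at(f,e), marked(c), marked(f)}
2. grab(e,c)  →  {above(a,c), above(e,a), above(f,f), at(c,e), at(e,c), at(e,e), at(f,c), at(f,e), marked(c), marked(e), marked(f)}
optimal plan length = 2; 2 > 1

No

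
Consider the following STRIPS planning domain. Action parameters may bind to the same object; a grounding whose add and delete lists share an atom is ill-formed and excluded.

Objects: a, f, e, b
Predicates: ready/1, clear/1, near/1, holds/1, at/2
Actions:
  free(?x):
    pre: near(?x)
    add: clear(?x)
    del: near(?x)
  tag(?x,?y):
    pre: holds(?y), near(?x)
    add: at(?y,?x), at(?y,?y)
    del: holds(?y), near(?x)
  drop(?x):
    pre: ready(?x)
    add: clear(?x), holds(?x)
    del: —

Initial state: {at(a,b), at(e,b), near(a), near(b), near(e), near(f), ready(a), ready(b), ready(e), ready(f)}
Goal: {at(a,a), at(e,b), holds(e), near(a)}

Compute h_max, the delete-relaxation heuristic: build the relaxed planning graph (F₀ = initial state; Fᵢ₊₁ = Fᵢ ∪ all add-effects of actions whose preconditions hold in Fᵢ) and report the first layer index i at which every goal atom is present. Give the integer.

2

F0 = init (10 atoms)
F1 = F0 ∪ {clear(a), clear(b), clear(e), clear(f), holds(a), holds(b), holds(e), holds(f)}  (18 atoms)
F2 = F1 ∪ {at(a,a), at(a,e), at(a,f), at(b,a), at(b,b), at(b,e), at(b,f), at(e,a), at(e,e), at(e,f), at(f,a), at(f,b), at(f,e), at(f,f)}  (32 atoms)
goal ⊆ F2  ⇒  h_max = 2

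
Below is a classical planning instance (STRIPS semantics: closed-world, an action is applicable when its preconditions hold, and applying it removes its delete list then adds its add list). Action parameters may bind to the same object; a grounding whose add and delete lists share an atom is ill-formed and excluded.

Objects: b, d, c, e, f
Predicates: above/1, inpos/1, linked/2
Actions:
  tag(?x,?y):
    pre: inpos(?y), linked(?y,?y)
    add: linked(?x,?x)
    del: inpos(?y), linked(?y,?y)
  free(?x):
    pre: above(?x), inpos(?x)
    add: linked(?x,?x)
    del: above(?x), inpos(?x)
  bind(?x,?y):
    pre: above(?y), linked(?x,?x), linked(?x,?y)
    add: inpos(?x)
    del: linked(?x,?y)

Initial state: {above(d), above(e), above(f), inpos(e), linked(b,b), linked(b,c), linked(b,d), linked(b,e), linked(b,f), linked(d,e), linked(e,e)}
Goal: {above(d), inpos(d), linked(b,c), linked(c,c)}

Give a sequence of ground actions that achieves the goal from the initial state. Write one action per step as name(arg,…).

tag(d,e); bind(b,d); tag(c,b); bind(d,d)

1. tag(d,e)  →  {above(d), above(e), above(f), linked(b,b), linked(b,c), linked(b,d), linked(b,e), linked(b,f), linked(d,d), linked(d,e)}
2. bind(b,d)  →  {above(d), above(e), above(f), inpos(b), linked(b,b), linked(b,c), linked(b,e), linked(b,f), linked(d,d), linked(d,e)}
3. tag(c,b)  →  {above(d), above(e), above(f), linked(b,c), linked(b,e), linked(b,f), linked(c,c), linked(d,d), linked(d,e)}
4. bind(d,d)  →  {above(d), above(e), above(f), inpos(d), linked(b,c), linked(b,e), linked(b,f), linked(c,c), linked(d,e)}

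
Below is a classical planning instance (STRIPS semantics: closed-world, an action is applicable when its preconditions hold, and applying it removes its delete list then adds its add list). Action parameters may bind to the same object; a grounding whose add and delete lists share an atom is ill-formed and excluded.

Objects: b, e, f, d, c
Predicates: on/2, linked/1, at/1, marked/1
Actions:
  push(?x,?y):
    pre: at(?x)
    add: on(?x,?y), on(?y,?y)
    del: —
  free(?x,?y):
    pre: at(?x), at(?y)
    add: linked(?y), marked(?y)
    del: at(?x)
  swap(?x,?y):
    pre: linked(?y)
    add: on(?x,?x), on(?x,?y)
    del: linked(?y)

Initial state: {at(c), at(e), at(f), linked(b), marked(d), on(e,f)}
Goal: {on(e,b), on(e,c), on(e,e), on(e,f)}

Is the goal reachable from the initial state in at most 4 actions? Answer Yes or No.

1. push(e,c)  →  {at(c), at(e), at(f), linked(b), marked(d), on(c,c), on(e,c), on(e,f)}
2. swap(e,b)  →  {at(c), at(e), at(f), marked(d), on(c,c), on(e,b), on(e,c), on(e,e), on(e,f)}
optimal plan length = 2; 2 ≤ 4

Yes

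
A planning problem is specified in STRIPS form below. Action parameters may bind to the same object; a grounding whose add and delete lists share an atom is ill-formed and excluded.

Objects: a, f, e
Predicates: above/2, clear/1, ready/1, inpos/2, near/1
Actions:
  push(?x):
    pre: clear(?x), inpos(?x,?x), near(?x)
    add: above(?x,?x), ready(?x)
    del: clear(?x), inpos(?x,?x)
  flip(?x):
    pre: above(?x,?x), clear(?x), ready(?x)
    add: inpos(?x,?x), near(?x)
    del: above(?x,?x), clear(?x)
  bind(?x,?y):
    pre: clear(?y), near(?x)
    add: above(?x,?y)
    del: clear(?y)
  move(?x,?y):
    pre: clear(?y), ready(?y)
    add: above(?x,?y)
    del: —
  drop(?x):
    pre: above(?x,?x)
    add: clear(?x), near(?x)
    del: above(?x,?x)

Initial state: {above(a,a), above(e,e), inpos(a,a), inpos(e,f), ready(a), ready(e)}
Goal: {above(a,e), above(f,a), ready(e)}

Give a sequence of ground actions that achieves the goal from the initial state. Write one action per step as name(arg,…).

1. drop(a)  →  {above(e,e), clear(a), inpos(a,a), inpos(e,f), near(a), ready(a), ready(e)}
2. move(f,a)  →  {above(e,e), above(f,a), clear(a), inpos(a,a), inpos(e,f), near(a), ready(a), ready(e)}
3. drop(e)  →  {above(f,a), clear(a), clear(e), inpos(a,a), inpos(e,f), near(a), near(e), ready(a), ready(e)}
4. bind(a,e)  →  {above(a,e), above(f,a), clear(a), inpos(a,a), inpos(e,f), near(a), near(e), ready(a), ready(e)}

drop(a); move(f,a); drop(e); bind(a,e)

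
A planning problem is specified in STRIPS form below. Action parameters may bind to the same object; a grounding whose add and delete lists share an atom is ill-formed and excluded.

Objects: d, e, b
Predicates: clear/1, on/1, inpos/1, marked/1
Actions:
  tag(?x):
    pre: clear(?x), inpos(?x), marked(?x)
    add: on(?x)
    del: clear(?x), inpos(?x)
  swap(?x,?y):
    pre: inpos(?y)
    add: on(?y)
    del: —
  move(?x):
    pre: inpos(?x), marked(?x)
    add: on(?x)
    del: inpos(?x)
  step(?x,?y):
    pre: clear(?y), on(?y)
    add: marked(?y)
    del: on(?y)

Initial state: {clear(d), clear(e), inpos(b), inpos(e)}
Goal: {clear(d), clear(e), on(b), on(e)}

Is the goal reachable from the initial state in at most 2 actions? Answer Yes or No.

1. swap(d,e)  →  {clear(d), clear(e), inpos(b), inpos(e), on(e)}
2. swap(d,b)  →  {clear(d), clear(e), inpos(b), inpos(e), on(b), on(e)}
optimal plan length = 2; 2 ≤ 2

Yes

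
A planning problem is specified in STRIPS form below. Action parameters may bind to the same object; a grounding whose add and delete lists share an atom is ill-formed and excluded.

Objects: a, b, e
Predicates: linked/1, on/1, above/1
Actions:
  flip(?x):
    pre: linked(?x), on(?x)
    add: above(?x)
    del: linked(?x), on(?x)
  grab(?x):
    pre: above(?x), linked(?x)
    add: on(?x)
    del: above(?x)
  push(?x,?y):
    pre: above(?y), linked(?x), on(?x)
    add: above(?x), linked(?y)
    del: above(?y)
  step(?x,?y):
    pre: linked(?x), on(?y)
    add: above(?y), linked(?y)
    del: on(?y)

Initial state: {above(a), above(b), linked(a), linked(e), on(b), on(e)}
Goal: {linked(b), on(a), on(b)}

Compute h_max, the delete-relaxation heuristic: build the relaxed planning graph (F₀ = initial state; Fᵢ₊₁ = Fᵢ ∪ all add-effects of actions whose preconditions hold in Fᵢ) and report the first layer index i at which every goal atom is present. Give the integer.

1

F0 = init (6 atoms)
F1 = F0 ∪ {above(e), linked(b), on(a)}  (9 atoms)
goal ⊆ F1  ⇒  h_max = 1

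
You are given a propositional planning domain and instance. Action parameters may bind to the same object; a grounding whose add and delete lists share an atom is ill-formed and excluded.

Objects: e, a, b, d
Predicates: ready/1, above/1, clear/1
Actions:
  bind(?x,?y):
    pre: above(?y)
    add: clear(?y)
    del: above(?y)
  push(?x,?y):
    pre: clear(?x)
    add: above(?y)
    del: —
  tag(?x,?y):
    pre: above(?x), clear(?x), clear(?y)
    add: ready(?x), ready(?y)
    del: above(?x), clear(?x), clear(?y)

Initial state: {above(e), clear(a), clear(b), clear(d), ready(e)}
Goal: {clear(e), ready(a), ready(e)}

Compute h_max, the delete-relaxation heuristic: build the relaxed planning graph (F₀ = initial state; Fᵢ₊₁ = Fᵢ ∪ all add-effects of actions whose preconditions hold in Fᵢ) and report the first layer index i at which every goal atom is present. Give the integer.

F0 = init (5 atoms)
F1 = F0 ∪ {above(a), above(b), above(d), clear(e)}  (9 atoms)
F2 = F1 ∪ {ready(a), ready(b), ready(d)}  (12 atoms)
goal ⊆ F2  ⇒  h_max = 2

2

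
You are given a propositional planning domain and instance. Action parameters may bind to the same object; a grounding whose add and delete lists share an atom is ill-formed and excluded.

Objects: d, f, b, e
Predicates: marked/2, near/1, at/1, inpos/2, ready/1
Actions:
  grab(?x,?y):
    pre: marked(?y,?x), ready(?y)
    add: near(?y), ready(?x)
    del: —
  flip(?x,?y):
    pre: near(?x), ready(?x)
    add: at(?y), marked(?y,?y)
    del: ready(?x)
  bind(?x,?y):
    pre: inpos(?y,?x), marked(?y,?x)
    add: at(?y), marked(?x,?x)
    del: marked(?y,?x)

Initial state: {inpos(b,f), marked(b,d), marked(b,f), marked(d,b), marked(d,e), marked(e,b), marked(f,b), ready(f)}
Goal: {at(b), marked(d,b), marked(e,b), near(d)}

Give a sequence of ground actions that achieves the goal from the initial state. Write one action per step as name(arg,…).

1. grab(b,f)  →  {inpos(b,f), marked(b,d), marked(b,f), marked(d,b), marked(d,e), marked(e,b), marked(f,b), near(f), ready(b), ready(f)}
2. grab(d,b)  →  {inpos(b,f), marked(b,d), marked(b,f), marked(d,b), marked(d,e), marked(e,b), marked(f,b), near(b), near(f), ready(b), ready(d), ready(f)}
3. grab(b,d)  →  {inpos(b,f), marked(b,d), marked(b,f), marked(d,b), marked(d,e), marked(e,b), marked(f,b), near(b), near(d), near(f), ready(b), ready(d), ready(f)}
4. flip(d,b)  →  {at(b), inpos(b,f), marked(b,b), marked(b,d), marked(b,f), marked(d,b), marked(d,e), marked(e,b), marked(f,b), near(b), near(d), near(f), ready(b), ready(f)}

grab(b,f); grab(d,b); grab(b,d); flip(d,b)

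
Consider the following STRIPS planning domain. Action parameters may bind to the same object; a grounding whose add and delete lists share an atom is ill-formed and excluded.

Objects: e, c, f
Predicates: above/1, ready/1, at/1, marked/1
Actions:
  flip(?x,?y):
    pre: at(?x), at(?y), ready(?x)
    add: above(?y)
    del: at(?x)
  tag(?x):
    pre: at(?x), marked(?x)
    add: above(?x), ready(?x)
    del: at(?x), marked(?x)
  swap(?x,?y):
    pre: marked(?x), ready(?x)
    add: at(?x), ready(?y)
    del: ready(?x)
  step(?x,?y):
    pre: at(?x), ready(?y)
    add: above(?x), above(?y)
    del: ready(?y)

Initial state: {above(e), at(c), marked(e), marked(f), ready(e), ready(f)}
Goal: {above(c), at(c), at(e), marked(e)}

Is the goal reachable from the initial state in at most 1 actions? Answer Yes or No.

1. swap(e,c)  →  {above(e), at(c), at(e), marked(e), marked(f), ready(c), ready(f)}
2. step(e,c)  →  {above(c), above(e), at(c), at(e), marked(e), marked(f), ready(f)}
optimal plan length = 2; 2 > 1

No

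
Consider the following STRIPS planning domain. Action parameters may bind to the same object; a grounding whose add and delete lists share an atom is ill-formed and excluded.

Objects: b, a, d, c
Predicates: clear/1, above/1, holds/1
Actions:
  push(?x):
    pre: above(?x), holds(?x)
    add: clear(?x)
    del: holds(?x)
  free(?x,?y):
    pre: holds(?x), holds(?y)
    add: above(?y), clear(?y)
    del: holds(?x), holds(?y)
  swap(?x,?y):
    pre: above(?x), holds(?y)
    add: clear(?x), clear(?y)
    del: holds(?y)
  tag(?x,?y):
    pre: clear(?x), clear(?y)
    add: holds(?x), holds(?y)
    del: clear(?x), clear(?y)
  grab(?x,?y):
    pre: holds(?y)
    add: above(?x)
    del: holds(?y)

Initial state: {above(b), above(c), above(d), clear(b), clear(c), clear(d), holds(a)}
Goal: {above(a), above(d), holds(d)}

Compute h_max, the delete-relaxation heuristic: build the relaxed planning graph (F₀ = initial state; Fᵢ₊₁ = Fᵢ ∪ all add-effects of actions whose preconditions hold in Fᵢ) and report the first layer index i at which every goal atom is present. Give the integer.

1

F0 = init (7 atoms)
F1 = F0 ∪ {above(a), clear(a), holds(b), holds(c), holds(d)}  (12 atoms)
goal ⊆ F1  ⇒  h_max = 1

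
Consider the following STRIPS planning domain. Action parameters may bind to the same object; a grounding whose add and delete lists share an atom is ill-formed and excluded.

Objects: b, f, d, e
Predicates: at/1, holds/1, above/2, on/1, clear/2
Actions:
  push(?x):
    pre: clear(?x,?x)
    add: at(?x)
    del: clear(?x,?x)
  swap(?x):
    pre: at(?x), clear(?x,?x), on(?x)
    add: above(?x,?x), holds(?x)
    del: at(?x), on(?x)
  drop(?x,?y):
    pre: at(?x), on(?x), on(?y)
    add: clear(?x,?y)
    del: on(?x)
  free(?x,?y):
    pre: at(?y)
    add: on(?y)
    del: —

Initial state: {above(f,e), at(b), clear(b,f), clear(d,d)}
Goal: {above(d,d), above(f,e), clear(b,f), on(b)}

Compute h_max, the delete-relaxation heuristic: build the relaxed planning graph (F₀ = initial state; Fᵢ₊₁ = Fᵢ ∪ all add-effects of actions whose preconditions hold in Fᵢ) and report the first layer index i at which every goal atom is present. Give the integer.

3

F0 = init (4 atoms)
F1 = F0 ∪ {at(d), on(b)}  (6 atoms)
F2 = F1 ∪ {clear(b,b), on(d)}  (8 atoms)
F3 = F2 ∪ {above(b,b), above(d,d), clear(b,d), clear(d,b), holds(b), holds(d)}  (14 atoms)
goal ⊆ F3  ⇒  h_max = 3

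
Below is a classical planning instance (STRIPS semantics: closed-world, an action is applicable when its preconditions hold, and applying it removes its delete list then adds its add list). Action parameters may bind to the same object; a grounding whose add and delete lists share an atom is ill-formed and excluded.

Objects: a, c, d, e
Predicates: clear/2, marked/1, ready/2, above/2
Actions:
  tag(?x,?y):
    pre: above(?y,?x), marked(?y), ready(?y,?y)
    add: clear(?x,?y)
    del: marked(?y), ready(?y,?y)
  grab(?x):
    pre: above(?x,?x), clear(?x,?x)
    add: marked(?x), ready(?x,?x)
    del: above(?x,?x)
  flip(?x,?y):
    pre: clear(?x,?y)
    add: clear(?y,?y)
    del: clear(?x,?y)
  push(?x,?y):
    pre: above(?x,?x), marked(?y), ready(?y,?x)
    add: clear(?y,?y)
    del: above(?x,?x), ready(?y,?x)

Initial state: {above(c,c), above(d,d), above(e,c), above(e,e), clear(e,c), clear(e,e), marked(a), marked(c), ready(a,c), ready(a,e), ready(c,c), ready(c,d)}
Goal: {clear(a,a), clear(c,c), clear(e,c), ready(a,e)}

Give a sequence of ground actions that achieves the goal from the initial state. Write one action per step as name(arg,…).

1. tag(c,c)  →  {above(c,c), above(d,d), above(e,c), above(e,e), clear(c,c), clear(e,c), clear(e,e), marked(a), ready(a,c), ready(a,e), ready(c,d)}
2. push(c,a)  →  {above(d,d), above(e,c), above(e,e), clear(a,a), clear(c,c), clear(e,c), clear(e,e), marked(a), ready(a,e), ready(c,d)}

tag(c,c); push(c,a)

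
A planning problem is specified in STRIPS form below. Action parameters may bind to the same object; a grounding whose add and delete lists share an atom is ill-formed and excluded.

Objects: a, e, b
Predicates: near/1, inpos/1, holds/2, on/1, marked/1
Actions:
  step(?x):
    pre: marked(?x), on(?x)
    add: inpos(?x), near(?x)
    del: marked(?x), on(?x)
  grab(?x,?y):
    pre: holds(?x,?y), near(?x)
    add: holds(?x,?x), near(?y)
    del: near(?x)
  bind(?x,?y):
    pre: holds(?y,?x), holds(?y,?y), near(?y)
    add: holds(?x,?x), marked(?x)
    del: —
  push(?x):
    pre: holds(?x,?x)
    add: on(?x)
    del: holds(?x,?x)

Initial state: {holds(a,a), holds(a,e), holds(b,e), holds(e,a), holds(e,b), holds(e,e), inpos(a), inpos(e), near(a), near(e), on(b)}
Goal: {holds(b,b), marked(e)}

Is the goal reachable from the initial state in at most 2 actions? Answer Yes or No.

1. bind(e,a)  →  {holds(a,a), holds(a,e), holds(b,e), holds(e,a), holds(e,b), holds(e,e), inpos(a), inpos(e), marked(e), near(a), near(e), on(b)}
2. bind(b,e)  →  {holds(a,a), holds(a,e), holds(b,b), holds(b,e), holds(e,a), holds(e,b), holds(e,e), inpos(a), inpos(e), marked(b), marked(e), near(a), near(e), on(b)}
optimal plan length = 2; 2 ≤ 2

Yes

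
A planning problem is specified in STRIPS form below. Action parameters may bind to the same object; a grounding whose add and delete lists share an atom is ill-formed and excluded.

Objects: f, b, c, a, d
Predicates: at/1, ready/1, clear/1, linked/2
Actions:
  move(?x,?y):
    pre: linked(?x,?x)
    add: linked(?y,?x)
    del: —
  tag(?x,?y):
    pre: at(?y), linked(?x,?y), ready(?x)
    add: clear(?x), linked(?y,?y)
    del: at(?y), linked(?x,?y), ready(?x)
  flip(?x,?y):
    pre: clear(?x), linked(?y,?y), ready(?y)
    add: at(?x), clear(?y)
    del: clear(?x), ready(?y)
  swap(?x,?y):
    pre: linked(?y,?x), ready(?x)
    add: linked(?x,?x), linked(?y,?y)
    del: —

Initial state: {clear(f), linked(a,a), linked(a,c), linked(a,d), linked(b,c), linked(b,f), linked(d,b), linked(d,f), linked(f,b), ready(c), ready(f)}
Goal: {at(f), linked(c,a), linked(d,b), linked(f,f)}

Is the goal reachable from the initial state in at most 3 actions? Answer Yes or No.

No

1. move(a,c)  →  {clear(f), linked(a,a), linked(a,c), linked(a,d), linked(b,c), linked(b,f), linked(c,a), linked(d,b), linked(d,f), linked(f,b), ready(c), ready(f)}
2. swap(f,b)  →  {clear(f), linked(a,a), linked(a,c), linked(a,d), linked(b,b), linked(b,c), linked(b,f), linked(c,a), linked(d,b), linked(d,f), linked(f,b), linked(f,f), ready(c), ready(f)}
3. swap(c,b)  →  {clear(f), linked(a,a), linked(a,c), linked(a,d), linked(b,b), linked(b,c), linked(b,f), linked(c,a), linked(c,c), linked(d,b), linked(d,f), linked(f,b), linked(f,f), ready(c), ready(f)}
4. flip(f,c)  →  {at(f), clear(c), linked(a,a), linked(a,c), linked(a,d), linked(b,b), linked(b,c), linked(b,f), linked(c,a), linked(c,c), linked(d,b), linked(d,f), linked(f,b), linked(f,f), ready(f)}
optimal plan length = 4; 4 > 3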